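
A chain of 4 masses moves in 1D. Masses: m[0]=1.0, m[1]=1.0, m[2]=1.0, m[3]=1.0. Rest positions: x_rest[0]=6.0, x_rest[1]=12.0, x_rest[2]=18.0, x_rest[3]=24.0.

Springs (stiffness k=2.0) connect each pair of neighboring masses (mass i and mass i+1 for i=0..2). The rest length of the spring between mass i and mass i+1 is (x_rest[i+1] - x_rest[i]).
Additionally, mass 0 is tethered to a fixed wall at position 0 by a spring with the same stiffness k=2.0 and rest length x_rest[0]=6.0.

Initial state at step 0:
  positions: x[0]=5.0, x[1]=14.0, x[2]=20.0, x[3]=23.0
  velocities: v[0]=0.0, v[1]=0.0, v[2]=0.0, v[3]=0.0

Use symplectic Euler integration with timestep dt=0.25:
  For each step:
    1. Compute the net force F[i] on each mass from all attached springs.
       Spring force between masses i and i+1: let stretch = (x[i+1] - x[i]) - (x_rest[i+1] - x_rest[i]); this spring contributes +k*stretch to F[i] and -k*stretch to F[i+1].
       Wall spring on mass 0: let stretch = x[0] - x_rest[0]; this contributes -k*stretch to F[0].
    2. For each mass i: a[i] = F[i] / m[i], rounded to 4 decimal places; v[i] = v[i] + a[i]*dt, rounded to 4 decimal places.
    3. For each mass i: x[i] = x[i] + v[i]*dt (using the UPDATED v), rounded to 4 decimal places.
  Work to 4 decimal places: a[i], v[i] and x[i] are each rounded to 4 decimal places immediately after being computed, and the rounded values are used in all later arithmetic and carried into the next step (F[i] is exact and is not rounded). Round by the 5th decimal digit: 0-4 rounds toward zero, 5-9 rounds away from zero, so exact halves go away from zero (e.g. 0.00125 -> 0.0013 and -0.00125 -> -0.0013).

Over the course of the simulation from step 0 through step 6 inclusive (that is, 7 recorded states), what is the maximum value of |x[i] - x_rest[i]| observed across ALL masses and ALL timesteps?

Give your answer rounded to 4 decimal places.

Answer: 2.0414

Derivation:
Step 0: x=[5.0000 14.0000 20.0000 23.0000] v=[0.0000 0.0000 0.0000 0.0000]
Step 1: x=[5.5000 13.6250 19.6250 23.3750] v=[2.0000 -1.5000 -1.5000 1.5000]
Step 2: x=[6.3281 12.9844 18.9688 24.0313] v=[3.3125 -2.5625 -2.6250 2.6250]
Step 3: x=[7.1973 12.2598 18.1973 24.8048] v=[3.4766 -2.8985 -3.0860 3.0938]
Step 4: x=[7.7996 11.6446 17.5096 25.5023] v=[2.4092 -2.4610 -2.7510 2.7901]
Step 5: x=[7.9076 11.2819 17.0878 25.9508] v=[0.4319 -1.4510 -1.6872 1.7938]
Step 6: x=[7.4489 11.2231 17.0481 26.0414] v=[-1.8348 -0.2352 -0.1587 0.3623]
Max displacement = 2.0414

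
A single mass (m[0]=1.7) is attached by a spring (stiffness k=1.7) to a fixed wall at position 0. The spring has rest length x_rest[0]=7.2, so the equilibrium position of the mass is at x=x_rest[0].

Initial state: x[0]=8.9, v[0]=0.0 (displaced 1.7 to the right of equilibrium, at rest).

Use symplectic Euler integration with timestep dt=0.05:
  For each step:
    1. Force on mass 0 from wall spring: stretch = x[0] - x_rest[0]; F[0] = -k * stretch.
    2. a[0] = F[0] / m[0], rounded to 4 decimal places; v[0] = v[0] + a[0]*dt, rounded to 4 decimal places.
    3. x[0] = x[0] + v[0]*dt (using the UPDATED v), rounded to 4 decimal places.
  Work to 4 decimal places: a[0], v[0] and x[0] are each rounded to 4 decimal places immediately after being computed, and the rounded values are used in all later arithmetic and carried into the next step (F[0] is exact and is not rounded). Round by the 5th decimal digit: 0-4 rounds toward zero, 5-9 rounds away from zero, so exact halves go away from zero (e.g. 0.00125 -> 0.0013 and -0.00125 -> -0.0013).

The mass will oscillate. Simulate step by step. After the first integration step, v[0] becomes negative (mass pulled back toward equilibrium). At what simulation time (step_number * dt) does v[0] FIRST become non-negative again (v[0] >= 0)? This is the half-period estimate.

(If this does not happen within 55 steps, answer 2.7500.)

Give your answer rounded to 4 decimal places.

Answer: 2.7500

Derivation:
Step 0: x=[8.9000] v=[0.0000]
Step 1: x=[8.8958] v=[-0.0850]
Step 2: x=[8.8873] v=[-0.1698]
Step 3: x=[8.8746] v=[-0.2542]
Step 4: x=[8.8577] v=[-0.3379]
Step 5: x=[8.8367] v=[-0.4208]
Step 6: x=[8.8116] v=[-0.5026]
Step 7: x=[8.7824] v=[-0.5832]
Step 8: x=[8.7493] v=[-0.6623]
Step 9: x=[8.7123] v=[-0.7398]
Step 10: x=[8.6715] v=[-0.8154]
Step 11: x=[8.6271] v=[-0.8890]
Step 12: x=[8.5791] v=[-0.9604]
Step 13: x=[8.5276] v=[-1.0294]
Step 14: x=[8.4728] v=[-1.0958]
Step 15: x=[8.4148] v=[-1.1594]
Step 16: x=[8.3538] v=[-1.2201]
Step 17: x=[8.2899] v=[-1.2778]
Step 18: x=[8.2233] v=[-1.3323]
Step 19: x=[8.1541] v=[-1.3835]
Step 20: x=[8.0825] v=[-1.4312]
Step 21: x=[8.0087] v=[-1.4753]
Step 22: x=[7.9329] v=[-1.5157]
Step 23: x=[7.8553] v=[-1.5523]
Step 24: x=[7.7760] v=[-1.5851]
Step 25: x=[7.6953] v=[-1.6139]
Step 26: x=[7.6134] v=[-1.6387]
Step 27: x=[7.5304] v=[-1.6594]
Step 28: x=[7.4466] v=[-1.6759]
Step 29: x=[7.3622] v=[-1.6882]
Step 30: x=[7.2774] v=[-1.6963]
Step 31: x=[7.1924] v=[-1.7002]
Step 32: x=[7.1074] v=[-1.6998]
Step 33: x=[7.0226] v=[-1.6952]
Step 34: x=[6.9383] v=[-1.6863]
Step 35: x=[6.8546] v=[-1.6732]
Step 36: x=[6.7718] v=[-1.6559]
Step 37: x=[6.6901] v=[-1.6345]
Step 38: x=[6.6097] v=[-1.6090]
Step 39: x=[6.5307] v=[-1.5795]
Step 40: x=[6.4534] v=[-1.5460]
Step 41: x=[6.3780] v=[-1.5087]
Step 42: x=[6.3046] v=[-1.4676]
Step 43: x=[6.2335] v=[-1.4228]
Step 44: x=[6.1648] v=[-1.3745]
Step 45: x=[6.0987] v=[-1.3227]
Step 46: x=[6.0353] v=[-1.2676]
Step 47: x=[5.9748] v=[-1.2094]
Step 48: x=[5.9174] v=[-1.1481]
Step 49: x=[5.8632] v=[-1.0840]
Step 50: x=[5.8123] v=[-1.0172]
Step 51: x=[5.7649] v=[-0.9478]
Step 52: x=[5.7211] v=[-0.8760]
Step 53: x=[5.6810] v=[-0.8021]
Step 54: x=[5.6447] v=[-0.7262]
Step 55: x=[5.6123] v=[-0.6484]
v[0] did not become non-negative within 55 steps; using fallback time=2.7500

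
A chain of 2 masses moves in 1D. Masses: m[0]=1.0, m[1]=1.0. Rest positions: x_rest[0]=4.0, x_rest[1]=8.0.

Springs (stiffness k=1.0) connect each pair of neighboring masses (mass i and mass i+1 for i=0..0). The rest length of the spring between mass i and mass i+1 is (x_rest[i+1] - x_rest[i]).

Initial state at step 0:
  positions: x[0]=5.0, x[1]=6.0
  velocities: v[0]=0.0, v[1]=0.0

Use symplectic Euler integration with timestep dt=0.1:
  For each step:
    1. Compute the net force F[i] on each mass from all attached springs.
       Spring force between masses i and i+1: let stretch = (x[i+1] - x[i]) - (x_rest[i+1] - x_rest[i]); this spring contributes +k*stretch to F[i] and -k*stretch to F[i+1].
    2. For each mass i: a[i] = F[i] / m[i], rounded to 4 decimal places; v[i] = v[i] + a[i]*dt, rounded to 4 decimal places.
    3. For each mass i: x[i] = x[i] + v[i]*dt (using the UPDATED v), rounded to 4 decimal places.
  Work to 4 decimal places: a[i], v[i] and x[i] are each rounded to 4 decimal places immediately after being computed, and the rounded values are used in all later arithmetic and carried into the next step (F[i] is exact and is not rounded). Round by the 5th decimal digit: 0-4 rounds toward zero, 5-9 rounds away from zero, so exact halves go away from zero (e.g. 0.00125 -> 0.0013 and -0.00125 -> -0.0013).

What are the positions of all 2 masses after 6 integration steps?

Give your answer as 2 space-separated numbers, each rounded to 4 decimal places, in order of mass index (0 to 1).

Step 0: x=[5.0000 6.0000] v=[0.0000 0.0000]
Step 1: x=[4.9700 6.0300] v=[-0.3000 0.3000]
Step 2: x=[4.9106 6.0894] v=[-0.5940 0.5940]
Step 3: x=[4.8230 6.1770] v=[-0.8761 0.8761]
Step 4: x=[4.7089 6.2911] v=[-1.1407 1.1407]
Step 5: x=[4.5707 6.4294] v=[-1.3825 1.3825]
Step 6: x=[4.4110 6.5891] v=[-1.5966 1.5966]

Answer: 4.4110 6.5891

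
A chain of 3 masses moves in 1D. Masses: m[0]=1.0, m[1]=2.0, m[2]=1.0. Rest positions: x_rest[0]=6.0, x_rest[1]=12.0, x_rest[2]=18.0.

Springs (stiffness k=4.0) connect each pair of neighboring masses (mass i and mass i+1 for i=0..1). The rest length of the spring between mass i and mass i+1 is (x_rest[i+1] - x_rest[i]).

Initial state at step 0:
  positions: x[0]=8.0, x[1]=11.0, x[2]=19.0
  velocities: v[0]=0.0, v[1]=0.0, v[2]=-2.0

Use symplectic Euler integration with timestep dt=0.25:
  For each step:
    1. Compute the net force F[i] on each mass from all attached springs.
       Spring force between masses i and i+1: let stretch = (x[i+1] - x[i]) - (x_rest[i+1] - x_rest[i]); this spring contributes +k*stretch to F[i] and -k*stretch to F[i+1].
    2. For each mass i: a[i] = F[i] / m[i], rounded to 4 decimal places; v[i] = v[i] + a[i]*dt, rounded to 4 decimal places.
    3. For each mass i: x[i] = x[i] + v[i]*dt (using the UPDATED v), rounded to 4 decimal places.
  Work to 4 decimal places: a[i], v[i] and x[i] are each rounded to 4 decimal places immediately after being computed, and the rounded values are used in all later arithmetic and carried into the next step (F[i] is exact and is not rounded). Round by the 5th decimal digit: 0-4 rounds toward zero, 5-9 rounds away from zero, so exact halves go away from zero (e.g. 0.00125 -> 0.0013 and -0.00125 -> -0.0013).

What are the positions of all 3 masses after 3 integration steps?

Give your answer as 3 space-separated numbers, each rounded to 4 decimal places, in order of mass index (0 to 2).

Step 0: x=[8.0000 11.0000 19.0000] v=[0.0000 0.0000 -2.0000]
Step 1: x=[7.2500 11.6250 18.0000] v=[-3.0000 2.5000 -4.0000]
Step 2: x=[6.0938 12.5000 16.9063] v=[-4.6250 3.5000 -4.3750]
Step 3: x=[5.0391 13.1250 16.2110] v=[-4.2188 2.5001 -2.7813]

Answer: 5.0391 13.1250 16.2110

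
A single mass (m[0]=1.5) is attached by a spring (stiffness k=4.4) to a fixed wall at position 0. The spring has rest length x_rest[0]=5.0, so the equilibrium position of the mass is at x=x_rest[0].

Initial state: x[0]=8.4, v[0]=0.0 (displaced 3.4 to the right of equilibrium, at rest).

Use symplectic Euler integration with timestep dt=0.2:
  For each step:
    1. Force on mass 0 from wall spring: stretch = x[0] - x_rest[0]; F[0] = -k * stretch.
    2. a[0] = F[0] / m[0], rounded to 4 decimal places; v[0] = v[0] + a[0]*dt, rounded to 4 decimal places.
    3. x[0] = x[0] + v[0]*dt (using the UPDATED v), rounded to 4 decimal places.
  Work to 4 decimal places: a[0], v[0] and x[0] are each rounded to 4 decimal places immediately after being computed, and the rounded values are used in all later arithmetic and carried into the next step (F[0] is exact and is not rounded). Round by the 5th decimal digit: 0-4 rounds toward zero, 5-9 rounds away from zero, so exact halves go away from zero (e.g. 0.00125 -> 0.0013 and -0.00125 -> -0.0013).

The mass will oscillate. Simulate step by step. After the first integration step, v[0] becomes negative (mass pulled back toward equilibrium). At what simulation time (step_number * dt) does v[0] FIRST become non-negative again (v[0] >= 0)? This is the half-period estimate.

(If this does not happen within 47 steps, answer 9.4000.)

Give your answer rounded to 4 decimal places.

Step 0: x=[8.4000] v=[0.0000]
Step 1: x=[8.0011] v=[-1.9947]
Step 2: x=[7.2500] v=[-3.7553]
Step 3: x=[6.2349] v=[-5.0753]
Step 4: x=[5.0749] v=[-5.7998]
Step 5: x=[3.9062] v=[-5.8437]
Step 6: x=[2.8658] v=[-5.2020]
Step 7: x=[2.0758] v=[-3.9499]
Step 8: x=[1.6289] v=[-2.2344]
Step 9: x=[1.5776] v=[-0.2567]
Step 10: x=[1.9278] v=[1.7511]
First v>=0 after going negative at step 10, time=2.0000

Answer: 2.0000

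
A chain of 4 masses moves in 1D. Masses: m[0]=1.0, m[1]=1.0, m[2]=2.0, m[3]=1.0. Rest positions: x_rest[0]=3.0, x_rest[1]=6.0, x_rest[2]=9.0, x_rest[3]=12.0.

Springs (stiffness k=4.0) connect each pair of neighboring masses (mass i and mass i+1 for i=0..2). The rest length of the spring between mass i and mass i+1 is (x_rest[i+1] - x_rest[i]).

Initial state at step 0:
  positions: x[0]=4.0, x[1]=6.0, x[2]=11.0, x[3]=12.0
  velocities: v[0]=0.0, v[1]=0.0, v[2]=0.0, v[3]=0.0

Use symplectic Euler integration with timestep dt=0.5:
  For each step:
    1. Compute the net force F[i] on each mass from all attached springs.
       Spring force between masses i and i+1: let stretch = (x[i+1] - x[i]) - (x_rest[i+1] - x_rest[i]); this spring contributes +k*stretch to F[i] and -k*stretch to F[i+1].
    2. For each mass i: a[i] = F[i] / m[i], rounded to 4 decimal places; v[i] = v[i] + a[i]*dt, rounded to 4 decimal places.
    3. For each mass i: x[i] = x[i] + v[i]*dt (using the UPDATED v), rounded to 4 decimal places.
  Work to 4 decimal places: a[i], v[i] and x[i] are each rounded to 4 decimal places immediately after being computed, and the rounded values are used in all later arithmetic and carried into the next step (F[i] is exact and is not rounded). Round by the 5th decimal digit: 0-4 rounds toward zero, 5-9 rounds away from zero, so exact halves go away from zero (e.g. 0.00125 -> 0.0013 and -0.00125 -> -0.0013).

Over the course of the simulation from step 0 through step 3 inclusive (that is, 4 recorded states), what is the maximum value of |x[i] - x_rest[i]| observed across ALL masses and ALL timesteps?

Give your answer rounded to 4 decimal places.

Answer: 3.0000

Derivation:
Step 0: x=[4.0000 6.0000 11.0000 12.0000] v=[0.0000 0.0000 0.0000 0.0000]
Step 1: x=[3.0000 9.0000 9.0000 14.0000] v=[-2.0000 6.0000 -4.0000 4.0000]
Step 2: x=[5.0000 6.0000 9.5000 14.0000] v=[4.0000 -6.0000 1.0000 0.0000]
Step 3: x=[5.0000 5.5000 10.5000 12.5000] v=[0.0000 -1.0000 2.0000 -3.0000]
Max displacement = 3.0000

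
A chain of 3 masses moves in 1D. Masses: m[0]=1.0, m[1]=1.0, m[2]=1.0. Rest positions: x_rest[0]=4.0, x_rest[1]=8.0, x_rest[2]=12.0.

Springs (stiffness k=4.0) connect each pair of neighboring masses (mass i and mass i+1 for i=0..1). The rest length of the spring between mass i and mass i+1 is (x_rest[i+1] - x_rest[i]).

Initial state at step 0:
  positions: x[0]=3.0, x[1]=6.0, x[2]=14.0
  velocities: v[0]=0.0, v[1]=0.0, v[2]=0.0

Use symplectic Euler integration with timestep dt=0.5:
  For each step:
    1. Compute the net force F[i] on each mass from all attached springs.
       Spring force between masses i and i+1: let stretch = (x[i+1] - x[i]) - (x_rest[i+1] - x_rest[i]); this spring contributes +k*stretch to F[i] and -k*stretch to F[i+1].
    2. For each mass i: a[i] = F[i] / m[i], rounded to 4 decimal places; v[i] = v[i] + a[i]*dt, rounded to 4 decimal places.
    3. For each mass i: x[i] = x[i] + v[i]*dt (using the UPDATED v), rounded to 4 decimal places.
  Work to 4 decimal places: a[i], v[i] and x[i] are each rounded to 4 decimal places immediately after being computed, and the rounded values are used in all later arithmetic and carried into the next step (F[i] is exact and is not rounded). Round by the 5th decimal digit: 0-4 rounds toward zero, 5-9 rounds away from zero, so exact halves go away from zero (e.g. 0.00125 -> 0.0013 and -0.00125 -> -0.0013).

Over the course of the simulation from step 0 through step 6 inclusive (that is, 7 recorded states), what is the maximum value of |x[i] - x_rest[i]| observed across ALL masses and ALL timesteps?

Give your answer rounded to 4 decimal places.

Answer: 3.0000

Derivation:
Step 0: x=[3.0000 6.0000 14.0000] v=[0.0000 0.0000 0.0000]
Step 1: x=[2.0000 11.0000 10.0000] v=[-2.0000 10.0000 -8.0000]
Step 2: x=[6.0000 6.0000 11.0000] v=[8.0000 -10.0000 2.0000]
Step 3: x=[6.0000 6.0000 11.0000] v=[0.0000 0.0000 0.0000]
Step 4: x=[2.0000 11.0000 10.0000] v=[-8.0000 10.0000 -2.0000]
Step 5: x=[3.0000 6.0000 14.0000] v=[2.0000 -10.0000 8.0000]
Step 6: x=[3.0000 6.0000 14.0000] v=[0.0000 0.0000 0.0000]
Max displacement = 3.0000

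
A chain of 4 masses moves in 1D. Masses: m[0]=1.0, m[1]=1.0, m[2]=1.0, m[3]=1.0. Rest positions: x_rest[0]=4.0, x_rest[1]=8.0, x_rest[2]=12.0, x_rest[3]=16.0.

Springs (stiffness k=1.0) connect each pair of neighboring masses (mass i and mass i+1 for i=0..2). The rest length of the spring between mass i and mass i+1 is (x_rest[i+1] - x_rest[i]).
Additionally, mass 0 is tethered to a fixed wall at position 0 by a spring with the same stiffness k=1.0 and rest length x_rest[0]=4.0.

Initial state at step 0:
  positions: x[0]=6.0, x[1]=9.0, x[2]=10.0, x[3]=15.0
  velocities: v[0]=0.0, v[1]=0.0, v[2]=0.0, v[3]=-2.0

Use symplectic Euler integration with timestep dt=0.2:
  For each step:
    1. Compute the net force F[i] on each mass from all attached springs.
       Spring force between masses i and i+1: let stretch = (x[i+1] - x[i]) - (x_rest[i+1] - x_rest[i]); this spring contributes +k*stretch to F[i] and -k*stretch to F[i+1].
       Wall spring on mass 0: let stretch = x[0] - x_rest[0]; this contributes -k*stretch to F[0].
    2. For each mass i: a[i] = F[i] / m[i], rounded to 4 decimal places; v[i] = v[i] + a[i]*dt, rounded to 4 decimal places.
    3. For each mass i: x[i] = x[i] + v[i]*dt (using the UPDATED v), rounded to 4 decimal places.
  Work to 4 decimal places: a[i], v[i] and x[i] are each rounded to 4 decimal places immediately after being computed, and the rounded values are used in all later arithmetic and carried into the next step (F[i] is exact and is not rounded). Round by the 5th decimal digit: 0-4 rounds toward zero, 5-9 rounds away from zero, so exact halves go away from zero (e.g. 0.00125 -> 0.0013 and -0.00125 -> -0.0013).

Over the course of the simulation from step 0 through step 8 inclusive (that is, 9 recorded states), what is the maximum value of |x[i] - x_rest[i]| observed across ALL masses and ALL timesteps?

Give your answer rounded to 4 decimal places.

Step 0: x=[6.0000 9.0000 10.0000 15.0000] v=[0.0000 0.0000 0.0000 -2.0000]
Step 1: x=[5.8800 8.9200 10.1600 14.5600] v=[-0.6000 -0.4000 0.8000 -2.2000]
Step 2: x=[5.6464 8.7680 10.4464 14.1040] v=[-1.1680 -0.7600 1.4320 -2.2800]
Step 3: x=[5.3118 8.5583 10.8120 13.6617] v=[-1.6730 -1.0486 1.8278 -2.2115]
Step 4: x=[4.8946 8.3089 11.2014 13.2654] v=[-2.0861 -1.2472 1.9470 -1.9814]
Step 5: x=[4.4182 8.0386 11.5577 12.9466] v=[-2.3822 -1.3516 1.7813 -1.5942]
Step 6: x=[3.9098 7.7642 11.8288 12.7322] v=[-2.5418 -1.3719 1.3553 -1.0720]
Step 7: x=[3.3992 7.4982 11.9734 12.6417] v=[-2.5529 -1.3299 0.7231 -0.4527]
Step 8: x=[2.9166 7.2473 11.9657 12.6844] v=[-2.4129 -1.2547 -0.0383 0.2136]
Max displacement = 3.3583

Answer: 3.3583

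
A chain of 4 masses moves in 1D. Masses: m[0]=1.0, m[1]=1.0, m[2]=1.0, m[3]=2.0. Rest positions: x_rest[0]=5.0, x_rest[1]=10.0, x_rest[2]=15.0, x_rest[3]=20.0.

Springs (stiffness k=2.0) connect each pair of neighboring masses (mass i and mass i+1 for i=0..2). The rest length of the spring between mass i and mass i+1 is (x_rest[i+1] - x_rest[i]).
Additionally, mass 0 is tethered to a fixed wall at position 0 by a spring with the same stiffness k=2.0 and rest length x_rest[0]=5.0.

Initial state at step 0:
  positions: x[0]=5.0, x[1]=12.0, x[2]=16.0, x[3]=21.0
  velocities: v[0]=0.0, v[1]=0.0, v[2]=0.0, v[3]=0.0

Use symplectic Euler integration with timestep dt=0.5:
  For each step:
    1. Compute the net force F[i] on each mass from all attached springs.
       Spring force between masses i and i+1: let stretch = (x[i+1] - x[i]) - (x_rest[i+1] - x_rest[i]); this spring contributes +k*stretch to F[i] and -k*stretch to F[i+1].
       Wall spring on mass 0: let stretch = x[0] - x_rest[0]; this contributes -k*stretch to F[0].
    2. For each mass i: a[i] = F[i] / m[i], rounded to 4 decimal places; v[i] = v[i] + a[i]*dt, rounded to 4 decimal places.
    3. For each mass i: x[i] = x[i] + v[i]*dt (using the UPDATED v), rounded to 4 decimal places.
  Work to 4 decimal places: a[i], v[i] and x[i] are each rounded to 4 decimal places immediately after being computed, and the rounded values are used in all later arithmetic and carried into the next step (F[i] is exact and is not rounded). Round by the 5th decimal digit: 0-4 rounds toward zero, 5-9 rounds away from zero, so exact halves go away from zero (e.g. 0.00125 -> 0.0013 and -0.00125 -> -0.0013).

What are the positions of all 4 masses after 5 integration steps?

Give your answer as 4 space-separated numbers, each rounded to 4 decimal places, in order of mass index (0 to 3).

Step 0: x=[5.0000 12.0000 16.0000 21.0000] v=[0.0000 0.0000 0.0000 0.0000]
Step 1: x=[6.0000 10.5000 16.5000 21.0000] v=[2.0000 -3.0000 1.0000 0.0000]
Step 2: x=[6.2500 9.7500 16.2500 21.1250] v=[0.5000 -1.5000 -0.5000 0.2500]
Step 3: x=[5.1250 10.5000 15.1875 21.2813] v=[-2.2500 1.5000 -2.1250 0.3125]
Step 4: x=[4.1250 10.9063 14.8282 21.1641] v=[-2.0000 0.8125 -0.7187 -0.2344]
Step 5: x=[4.4532 9.8829 15.6759 20.7129] v=[0.6563 -2.0469 1.6953 -0.9024]

Answer: 4.4532 9.8829 15.6759 20.7129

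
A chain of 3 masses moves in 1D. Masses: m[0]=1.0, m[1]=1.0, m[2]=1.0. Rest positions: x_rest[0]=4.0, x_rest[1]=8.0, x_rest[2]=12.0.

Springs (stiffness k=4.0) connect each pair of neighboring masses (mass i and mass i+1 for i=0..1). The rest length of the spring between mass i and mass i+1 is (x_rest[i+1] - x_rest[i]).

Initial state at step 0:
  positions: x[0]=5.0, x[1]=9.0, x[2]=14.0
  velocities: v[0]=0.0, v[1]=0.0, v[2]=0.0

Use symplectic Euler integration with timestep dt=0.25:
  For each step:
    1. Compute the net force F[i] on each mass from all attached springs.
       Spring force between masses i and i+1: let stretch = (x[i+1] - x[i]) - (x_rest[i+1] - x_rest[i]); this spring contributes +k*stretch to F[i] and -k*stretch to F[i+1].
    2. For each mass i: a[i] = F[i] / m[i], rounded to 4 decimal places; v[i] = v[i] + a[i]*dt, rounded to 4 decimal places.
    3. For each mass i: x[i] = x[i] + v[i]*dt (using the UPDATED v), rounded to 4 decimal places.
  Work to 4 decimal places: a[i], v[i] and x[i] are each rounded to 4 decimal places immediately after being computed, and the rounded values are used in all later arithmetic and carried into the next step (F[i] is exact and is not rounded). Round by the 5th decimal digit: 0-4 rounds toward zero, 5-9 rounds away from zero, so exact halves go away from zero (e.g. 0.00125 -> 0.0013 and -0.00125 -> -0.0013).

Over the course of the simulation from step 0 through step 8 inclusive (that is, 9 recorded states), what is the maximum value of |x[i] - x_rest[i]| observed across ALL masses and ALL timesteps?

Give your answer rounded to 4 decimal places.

Step 0: x=[5.0000 9.0000 14.0000] v=[0.0000 0.0000 0.0000]
Step 1: x=[5.0000 9.2500 13.7500] v=[0.0000 1.0000 -1.0000]
Step 2: x=[5.0625 9.5625 13.3750] v=[0.2500 1.2500 -1.5000]
Step 3: x=[5.2500 9.7031 13.0469] v=[0.7500 0.5625 -1.3125]
Step 4: x=[5.5508 9.5664 12.8828] v=[1.2031 -0.5468 -0.6563]
Step 5: x=[5.8555 9.2549 12.8896] v=[1.2187 -1.2460 0.0273]
Step 6: x=[6.0100 9.0022 12.9878] v=[0.6181 -1.0107 0.3926]
Step 7: x=[5.9126 8.9979 13.0896] v=[-0.3897 -0.0173 0.4070]
Step 8: x=[5.5865 9.2452 13.1684] v=[-1.3044 0.9891 0.3153]
Max displacement = 2.0100

Answer: 2.0100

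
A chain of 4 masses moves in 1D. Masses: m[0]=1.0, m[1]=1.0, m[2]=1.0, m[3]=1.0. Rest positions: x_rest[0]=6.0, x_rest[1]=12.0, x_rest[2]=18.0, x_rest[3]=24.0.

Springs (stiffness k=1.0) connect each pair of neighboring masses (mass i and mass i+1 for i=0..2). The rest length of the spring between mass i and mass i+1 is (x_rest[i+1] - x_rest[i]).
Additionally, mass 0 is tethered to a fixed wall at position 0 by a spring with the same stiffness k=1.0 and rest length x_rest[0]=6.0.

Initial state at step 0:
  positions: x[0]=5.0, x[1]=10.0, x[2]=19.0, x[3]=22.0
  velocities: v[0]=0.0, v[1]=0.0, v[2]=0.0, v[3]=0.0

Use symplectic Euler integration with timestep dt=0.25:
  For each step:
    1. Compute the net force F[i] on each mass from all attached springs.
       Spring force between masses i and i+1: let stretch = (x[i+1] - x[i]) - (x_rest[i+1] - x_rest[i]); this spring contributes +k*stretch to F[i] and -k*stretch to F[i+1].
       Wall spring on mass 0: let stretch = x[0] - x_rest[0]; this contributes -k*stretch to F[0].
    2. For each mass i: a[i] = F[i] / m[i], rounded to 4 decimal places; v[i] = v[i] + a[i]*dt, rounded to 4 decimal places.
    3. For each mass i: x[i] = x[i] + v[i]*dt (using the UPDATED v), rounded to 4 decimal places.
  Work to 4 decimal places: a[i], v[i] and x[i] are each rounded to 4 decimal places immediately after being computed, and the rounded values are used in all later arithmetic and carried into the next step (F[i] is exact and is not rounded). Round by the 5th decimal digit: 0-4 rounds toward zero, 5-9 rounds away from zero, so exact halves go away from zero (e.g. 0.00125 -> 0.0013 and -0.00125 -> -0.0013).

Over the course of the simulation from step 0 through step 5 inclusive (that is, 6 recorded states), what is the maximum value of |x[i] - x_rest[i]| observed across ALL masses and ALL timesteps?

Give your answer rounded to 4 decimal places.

Answer: 2.4173

Derivation:
Step 0: x=[5.0000 10.0000 19.0000 22.0000] v=[0.0000 0.0000 0.0000 0.0000]
Step 1: x=[5.0000 10.2500 18.6250 22.1875] v=[0.0000 1.0000 -1.5000 0.7500]
Step 2: x=[5.0156 10.6953 17.9492 22.5274] v=[0.0625 1.7813 -2.7031 1.3594]
Step 3: x=[5.0727 11.2390 17.1062 22.9561] v=[0.2285 2.1749 -3.3720 1.7149]
Step 4: x=[5.1982 11.7640 16.2621 23.3942] v=[0.5019 2.1001 -3.3763 1.7524]
Step 5: x=[5.4092 12.1598 15.5827 23.7616] v=[0.8438 1.5832 -2.7178 1.4694]
Max displacement = 2.4173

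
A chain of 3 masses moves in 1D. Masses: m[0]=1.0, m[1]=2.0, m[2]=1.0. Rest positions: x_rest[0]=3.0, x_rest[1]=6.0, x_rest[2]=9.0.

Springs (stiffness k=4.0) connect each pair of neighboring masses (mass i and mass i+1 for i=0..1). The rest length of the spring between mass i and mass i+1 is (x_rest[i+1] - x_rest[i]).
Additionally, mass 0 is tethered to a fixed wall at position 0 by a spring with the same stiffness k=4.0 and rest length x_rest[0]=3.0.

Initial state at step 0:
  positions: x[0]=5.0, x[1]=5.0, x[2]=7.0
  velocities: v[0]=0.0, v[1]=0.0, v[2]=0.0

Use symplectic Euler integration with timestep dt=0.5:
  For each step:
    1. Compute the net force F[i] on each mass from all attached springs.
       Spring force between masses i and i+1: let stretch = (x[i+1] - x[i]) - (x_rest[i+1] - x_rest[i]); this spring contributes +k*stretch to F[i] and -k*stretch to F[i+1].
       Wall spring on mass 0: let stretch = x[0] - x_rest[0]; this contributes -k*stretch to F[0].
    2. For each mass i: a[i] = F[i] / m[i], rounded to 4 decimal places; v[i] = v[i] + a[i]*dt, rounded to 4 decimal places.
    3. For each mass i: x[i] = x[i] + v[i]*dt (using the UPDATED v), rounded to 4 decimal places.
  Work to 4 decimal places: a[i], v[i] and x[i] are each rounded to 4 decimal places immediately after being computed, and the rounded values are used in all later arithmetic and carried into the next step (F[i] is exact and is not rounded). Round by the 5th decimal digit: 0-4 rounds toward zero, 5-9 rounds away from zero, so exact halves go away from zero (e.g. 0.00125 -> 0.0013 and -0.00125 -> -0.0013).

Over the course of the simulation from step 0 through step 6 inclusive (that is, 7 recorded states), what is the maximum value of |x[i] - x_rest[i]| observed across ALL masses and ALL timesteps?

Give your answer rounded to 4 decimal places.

Answer: 3.0000

Derivation:
Step 0: x=[5.0000 5.0000 7.0000] v=[0.0000 0.0000 0.0000]
Step 1: x=[0.0000 6.0000 8.0000] v=[-10.0000 2.0000 2.0000]
Step 2: x=[1.0000 5.0000 10.0000] v=[2.0000 -2.0000 4.0000]
Step 3: x=[5.0000 4.5000 10.0000] v=[8.0000 -1.0000 0.0000]
Step 4: x=[3.5000 7.0000 7.5000] v=[-3.0000 5.0000 -5.0000]
Step 5: x=[2.0000 8.0000 7.5000] v=[-3.0000 2.0000 0.0000]
Step 6: x=[4.5000 5.7500 11.0000] v=[5.0000 -4.5000 7.0000]
Max displacement = 3.0000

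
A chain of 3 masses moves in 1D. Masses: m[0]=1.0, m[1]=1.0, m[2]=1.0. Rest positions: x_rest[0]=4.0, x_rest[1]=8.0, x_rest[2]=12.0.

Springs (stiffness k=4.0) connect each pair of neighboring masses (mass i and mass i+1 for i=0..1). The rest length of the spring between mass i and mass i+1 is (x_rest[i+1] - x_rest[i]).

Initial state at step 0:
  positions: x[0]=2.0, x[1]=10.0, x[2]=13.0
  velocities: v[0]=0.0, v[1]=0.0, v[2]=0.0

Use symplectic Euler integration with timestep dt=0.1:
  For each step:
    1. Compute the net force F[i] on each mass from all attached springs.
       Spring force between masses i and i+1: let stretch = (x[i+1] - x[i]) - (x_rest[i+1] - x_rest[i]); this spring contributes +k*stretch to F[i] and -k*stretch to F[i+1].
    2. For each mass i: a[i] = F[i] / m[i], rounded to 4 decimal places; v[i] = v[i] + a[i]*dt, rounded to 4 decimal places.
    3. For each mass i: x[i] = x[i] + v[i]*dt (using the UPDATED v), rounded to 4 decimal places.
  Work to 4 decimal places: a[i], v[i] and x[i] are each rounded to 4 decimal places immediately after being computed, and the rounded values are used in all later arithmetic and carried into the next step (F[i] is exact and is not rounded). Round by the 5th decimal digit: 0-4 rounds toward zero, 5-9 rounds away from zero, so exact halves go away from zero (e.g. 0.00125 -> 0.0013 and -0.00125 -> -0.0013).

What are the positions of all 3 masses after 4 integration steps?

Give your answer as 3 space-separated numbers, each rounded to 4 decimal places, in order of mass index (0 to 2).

Answer: 3.3945 8.3402 13.2652

Derivation:
Step 0: x=[2.0000 10.0000 13.0000] v=[0.0000 0.0000 0.0000]
Step 1: x=[2.1600 9.8000 13.0400] v=[1.6000 -2.0000 0.4000]
Step 2: x=[2.4656 9.4240 13.1104] v=[3.0560 -3.7600 0.7040]
Step 3: x=[2.8895 8.9171 13.1933] v=[4.2394 -5.0688 0.8294]
Step 4: x=[3.3945 8.3402 13.2652] v=[5.0504 -5.7694 0.7189]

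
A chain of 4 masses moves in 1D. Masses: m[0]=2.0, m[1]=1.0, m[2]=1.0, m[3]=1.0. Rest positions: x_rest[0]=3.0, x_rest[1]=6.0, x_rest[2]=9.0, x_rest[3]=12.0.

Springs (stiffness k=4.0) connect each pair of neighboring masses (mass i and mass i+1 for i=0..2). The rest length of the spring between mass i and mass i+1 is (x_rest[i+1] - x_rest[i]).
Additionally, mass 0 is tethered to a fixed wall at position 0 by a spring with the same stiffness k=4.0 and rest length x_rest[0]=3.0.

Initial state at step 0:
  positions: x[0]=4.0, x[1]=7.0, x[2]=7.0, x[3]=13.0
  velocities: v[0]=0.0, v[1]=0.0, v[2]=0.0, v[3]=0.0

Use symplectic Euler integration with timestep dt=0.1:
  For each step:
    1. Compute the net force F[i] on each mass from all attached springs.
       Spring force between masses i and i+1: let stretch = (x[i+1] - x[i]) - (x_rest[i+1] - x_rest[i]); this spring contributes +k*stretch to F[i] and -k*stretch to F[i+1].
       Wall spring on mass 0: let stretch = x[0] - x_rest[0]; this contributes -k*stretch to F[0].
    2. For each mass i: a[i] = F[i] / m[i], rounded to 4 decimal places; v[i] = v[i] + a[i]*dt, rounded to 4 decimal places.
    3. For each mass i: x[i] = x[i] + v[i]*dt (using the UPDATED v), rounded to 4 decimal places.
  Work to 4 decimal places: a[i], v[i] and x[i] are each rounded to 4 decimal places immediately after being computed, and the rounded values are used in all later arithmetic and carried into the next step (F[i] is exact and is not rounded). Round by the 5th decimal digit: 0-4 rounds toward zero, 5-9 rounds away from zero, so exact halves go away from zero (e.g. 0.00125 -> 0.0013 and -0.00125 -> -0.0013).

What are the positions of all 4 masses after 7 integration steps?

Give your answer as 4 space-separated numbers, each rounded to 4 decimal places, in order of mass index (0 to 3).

Answer: 3.3181 5.4528 10.7776 11.1251

Derivation:
Step 0: x=[4.0000 7.0000 7.0000 13.0000] v=[0.0000 0.0000 0.0000 0.0000]
Step 1: x=[3.9800 6.8800 7.2400 12.8800] v=[-0.2000 -1.2000 2.4000 -1.2000]
Step 2: x=[3.9384 6.6584 7.6912 12.6544] v=[-0.4160 -2.2160 4.5120 -2.2560]
Step 3: x=[3.8724 6.3693 8.2996 12.3503] v=[-0.6597 -2.8909 6.0842 -3.0413]
Step 4: x=[3.7789 6.0576 8.9928 12.0041] v=[-0.9348 -3.1175 6.9324 -3.4616]
Step 5: x=[3.6554 5.7721 9.6891 11.6575] v=[-1.2348 -2.8549 6.9628 -3.4661]
Step 6: x=[3.5012 5.5586 10.3074 11.3522] v=[-1.5425 -2.1348 6.1834 -3.0535]
Step 7: x=[3.3181 5.4528 10.7776 11.1251] v=[-1.8313 -1.0582 4.7018 -2.2714]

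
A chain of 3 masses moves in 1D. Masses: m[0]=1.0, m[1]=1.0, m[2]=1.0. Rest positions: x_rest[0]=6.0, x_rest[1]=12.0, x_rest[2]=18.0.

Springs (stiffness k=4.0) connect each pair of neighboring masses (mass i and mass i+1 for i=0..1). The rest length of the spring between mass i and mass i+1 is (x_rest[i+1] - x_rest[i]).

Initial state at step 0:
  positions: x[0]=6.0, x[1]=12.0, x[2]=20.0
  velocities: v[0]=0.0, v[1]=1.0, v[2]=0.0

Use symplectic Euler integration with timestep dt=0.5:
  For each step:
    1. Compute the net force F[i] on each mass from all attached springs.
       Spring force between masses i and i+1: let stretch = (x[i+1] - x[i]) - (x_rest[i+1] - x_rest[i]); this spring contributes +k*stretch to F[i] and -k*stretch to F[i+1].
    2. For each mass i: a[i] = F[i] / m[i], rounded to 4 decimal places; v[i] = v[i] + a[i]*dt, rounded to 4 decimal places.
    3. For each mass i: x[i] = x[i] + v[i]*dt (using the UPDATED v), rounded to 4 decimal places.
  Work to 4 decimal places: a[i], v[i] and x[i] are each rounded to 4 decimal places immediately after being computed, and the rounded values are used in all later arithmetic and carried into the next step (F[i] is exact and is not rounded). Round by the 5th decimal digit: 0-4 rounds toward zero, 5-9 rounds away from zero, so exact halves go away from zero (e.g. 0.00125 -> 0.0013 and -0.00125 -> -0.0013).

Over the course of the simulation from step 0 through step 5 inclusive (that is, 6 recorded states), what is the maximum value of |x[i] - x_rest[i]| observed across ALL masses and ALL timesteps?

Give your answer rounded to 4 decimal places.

Step 0: x=[6.0000 12.0000 20.0000] v=[0.0000 1.0000 0.0000]
Step 1: x=[6.0000 14.5000 18.0000] v=[0.0000 5.0000 -4.0000]
Step 2: x=[8.5000 12.0000 18.5000] v=[5.0000 -5.0000 1.0000]
Step 3: x=[8.5000 12.5000 18.5000] v=[0.0000 1.0000 0.0000]
Step 4: x=[6.5000 15.0000 18.5000] v=[-4.0000 5.0000 0.0000]
Step 5: x=[7.0000 12.5000 21.0000] v=[1.0000 -5.0000 5.0000]
Max displacement = 3.0000

Answer: 3.0000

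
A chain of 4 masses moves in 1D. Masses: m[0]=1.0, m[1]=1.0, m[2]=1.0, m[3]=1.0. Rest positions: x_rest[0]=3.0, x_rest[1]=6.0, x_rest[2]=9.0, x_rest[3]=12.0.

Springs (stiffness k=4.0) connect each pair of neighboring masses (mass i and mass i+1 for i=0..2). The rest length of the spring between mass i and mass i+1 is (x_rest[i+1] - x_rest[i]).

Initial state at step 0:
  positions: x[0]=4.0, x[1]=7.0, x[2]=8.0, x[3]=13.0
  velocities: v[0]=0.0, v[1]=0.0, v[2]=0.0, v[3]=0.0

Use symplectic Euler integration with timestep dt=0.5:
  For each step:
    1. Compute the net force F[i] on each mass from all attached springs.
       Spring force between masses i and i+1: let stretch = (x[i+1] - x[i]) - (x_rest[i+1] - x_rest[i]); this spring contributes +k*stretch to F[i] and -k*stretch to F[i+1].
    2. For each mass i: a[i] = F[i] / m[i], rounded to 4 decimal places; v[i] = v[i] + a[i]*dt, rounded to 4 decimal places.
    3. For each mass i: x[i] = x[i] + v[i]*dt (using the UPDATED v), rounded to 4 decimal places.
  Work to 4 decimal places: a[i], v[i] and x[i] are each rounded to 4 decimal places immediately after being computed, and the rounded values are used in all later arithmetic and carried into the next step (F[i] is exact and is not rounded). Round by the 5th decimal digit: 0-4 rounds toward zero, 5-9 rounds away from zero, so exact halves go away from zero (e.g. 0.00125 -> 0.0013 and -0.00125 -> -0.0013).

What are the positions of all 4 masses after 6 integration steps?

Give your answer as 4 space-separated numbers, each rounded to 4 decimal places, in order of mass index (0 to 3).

Answer: 4.0000 5.0000 12.0000 11.0000

Derivation:
Step 0: x=[4.0000 7.0000 8.0000 13.0000] v=[0.0000 0.0000 0.0000 0.0000]
Step 1: x=[4.0000 5.0000 12.0000 11.0000] v=[0.0000 -4.0000 8.0000 -4.0000]
Step 2: x=[2.0000 9.0000 8.0000 13.0000] v=[-4.0000 8.0000 -8.0000 4.0000]
Step 3: x=[4.0000 5.0000 10.0000 13.0000] v=[4.0000 -8.0000 4.0000 0.0000]
Step 4: x=[4.0000 5.0000 10.0000 13.0000] v=[0.0000 0.0000 0.0000 0.0000]
Step 5: x=[2.0000 9.0000 8.0000 13.0000] v=[-4.0000 8.0000 -4.0000 0.0000]
Step 6: x=[4.0000 5.0000 12.0000 11.0000] v=[4.0000 -8.0000 8.0000 -4.0000]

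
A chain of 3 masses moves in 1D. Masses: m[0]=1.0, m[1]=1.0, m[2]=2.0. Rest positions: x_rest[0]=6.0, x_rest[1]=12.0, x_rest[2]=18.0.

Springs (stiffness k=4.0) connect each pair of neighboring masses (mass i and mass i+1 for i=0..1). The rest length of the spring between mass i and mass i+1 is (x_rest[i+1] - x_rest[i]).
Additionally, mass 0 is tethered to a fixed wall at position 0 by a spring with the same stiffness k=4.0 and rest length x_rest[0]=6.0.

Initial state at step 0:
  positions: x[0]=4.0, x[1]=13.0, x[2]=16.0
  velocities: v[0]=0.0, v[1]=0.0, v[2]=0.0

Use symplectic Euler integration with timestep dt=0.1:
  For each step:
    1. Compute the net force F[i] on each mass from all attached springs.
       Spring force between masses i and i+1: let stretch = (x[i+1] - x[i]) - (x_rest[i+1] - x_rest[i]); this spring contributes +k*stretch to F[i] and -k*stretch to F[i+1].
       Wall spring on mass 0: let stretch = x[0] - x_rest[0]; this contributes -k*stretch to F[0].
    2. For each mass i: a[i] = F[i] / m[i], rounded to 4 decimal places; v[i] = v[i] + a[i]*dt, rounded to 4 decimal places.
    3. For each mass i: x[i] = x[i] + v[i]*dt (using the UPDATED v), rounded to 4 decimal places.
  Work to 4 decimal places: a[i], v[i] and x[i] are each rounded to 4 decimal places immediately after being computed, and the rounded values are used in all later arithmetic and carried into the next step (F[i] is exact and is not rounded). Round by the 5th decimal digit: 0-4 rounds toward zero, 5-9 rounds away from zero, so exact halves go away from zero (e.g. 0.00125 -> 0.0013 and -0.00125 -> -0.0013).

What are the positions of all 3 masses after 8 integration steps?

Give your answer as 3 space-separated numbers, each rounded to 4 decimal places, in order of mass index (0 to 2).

Step 0: x=[4.0000 13.0000 16.0000] v=[0.0000 0.0000 0.0000]
Step 1: x=[4.2000 12.7600 16.0600] v=[2.0000 -2.4000 0.6000]
Step 2: x=[4.5744 12.3096 16.1740] v=[3.7440 -4.5040 1.1400]
Step 3: x=[5.0752 11.7044 16.3307] v=[5.0083 -6.0523 1.5671]
Step 4: x=[5.6382 11.0191 16.5149] v=[5.6299 -6.8535 1.8418]
Step 5: x=[6.1909 10.3384 16.7092] v=[5.5270 -6.8075 1.9426]
Step 6: x=[6.6619 9.7466 16.8960] v=[4.7096 -5.9182 1.8684]
Step 7: x=[6.9898 9.3174 17.0599] v=[3.2787 -4.2923 1.6385]
Step 8: x=[7.1312 9.1048 17.1889] v=[1.4138 -2.1263 1.2900]

Answer: 7.1312 9.1048 17.1889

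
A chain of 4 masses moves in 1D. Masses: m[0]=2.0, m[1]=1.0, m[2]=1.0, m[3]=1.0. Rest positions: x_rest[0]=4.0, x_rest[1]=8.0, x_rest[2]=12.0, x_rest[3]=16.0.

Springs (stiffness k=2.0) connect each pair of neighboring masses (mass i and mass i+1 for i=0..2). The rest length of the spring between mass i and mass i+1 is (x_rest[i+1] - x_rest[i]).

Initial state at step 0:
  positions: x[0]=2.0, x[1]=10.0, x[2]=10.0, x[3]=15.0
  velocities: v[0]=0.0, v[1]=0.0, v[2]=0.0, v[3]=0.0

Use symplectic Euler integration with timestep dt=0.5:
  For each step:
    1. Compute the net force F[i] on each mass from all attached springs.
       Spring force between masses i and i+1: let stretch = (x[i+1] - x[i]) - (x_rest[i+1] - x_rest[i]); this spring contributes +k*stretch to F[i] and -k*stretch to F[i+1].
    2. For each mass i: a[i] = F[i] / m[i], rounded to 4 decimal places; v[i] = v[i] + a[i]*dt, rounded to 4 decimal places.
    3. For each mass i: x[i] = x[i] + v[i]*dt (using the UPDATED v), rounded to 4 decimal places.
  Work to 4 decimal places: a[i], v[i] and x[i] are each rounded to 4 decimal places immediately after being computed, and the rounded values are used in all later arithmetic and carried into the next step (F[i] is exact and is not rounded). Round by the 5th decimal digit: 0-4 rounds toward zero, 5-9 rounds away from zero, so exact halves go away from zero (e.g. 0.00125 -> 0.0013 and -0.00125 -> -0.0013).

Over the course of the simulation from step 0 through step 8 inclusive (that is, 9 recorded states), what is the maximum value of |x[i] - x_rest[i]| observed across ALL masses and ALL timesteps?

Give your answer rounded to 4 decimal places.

Step 0: x=[2.0000 10.0000 10.0000 15.0000] v=[0.0000 0.0000 0.0000 0.0000]
Step 1: x=[3.0000 6.0000 12.5000 14.5000] v=[2.0000 -8.0000 5.0000 -1.0000]
Step 2: x=[3.7500 3.7500 12.7500 15.0000] v=[1.5000 -4.5000 0.5000 1.0000]
Step 3: x=[3.5000 6.0000 9.6250 16.3750] v=[-0.5000 4.5000 -6.2500 2.7500]
Step 4: x=[2.8750 8.8125 8.0625 16.3750] v=[-1.2500 5.6250 -3.1250 0.0000]
Step 5: x=[2.7344 8.2813 11.0313 14.2188] v=[-0.2813 -1.0625 5.9375 -4.3125]
Step 6: x=[2.9805 6.3516 14.2188 12.4688] v=[0.4922 -3.8594 6.3750 -3.5000]
Step 7: x=[3.0694 6.6700 12.5977 13.5938] v=[0.1778 0.6367 -3.2422 2.2500]
Step 8: x=[3.0585 8.1519 8.5108 16.2208] v=[-0.0219 2.9638 -8.1738 5.2539]
Max displacement = 4.2500

Answer: 4.2500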